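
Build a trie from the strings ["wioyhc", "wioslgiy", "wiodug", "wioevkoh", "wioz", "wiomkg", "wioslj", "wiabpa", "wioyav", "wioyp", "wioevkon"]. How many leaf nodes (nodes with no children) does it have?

Leaves are exactly the stored words that no other stored word extends.
Those words: "wiabpa", "wiodug", "wioevkoh", "wioevkon", "wiomkg", "wioslgiy", "wioslj", "wioyav", "wioyhc", "wioyp", "wioz"
Leaf count: 11

11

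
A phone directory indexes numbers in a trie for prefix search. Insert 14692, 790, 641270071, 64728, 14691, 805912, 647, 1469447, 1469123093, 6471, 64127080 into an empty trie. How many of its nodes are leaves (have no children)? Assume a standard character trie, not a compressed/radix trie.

9

Leaves are exactly the stored words that no other stored word extends.
Those words: "1469123093", "14692", "1469447", "641270071", "64127080", "6471", "64728", "790", "805912"
Leaf count: 9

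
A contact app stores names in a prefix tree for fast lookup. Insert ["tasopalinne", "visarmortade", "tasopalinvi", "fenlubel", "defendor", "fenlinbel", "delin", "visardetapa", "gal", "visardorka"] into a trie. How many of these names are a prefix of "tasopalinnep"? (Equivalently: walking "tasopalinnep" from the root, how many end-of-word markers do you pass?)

1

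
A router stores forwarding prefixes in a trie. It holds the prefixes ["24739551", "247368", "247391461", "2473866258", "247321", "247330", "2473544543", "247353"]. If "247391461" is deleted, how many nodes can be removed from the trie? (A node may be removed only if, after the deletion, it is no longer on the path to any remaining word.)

4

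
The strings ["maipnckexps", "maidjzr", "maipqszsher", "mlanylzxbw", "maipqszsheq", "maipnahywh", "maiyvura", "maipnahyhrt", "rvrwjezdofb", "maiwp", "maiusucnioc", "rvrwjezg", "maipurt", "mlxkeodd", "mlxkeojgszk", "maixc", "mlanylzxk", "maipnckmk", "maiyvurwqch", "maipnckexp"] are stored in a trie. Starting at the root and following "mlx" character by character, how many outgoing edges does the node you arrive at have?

1

Follow the path "mlx" to its node, then look at its outgoing edges.
Distinct next characters after "mlx": k.
That node has 1 child edge.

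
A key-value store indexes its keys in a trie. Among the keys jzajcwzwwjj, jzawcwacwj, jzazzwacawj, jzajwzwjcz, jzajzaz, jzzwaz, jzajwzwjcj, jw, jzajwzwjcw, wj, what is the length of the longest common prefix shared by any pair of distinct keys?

9

The deepest shared node is where two words last agree before diverging.
"jzajwzwjcj" and "jzajwzwjcw" agree on "jzajwzwjc" (9 characters) before diverging; nothing deeper is shared.
Longest shared-prefix length: 9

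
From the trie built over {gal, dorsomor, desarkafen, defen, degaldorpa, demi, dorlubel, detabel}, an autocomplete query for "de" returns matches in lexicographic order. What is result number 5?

detabel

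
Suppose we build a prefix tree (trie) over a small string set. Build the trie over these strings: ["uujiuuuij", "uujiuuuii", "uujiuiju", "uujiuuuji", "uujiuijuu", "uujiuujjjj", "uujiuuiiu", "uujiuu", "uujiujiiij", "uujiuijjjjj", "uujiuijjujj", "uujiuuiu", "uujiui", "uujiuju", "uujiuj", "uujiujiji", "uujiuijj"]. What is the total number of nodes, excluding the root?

Trie structure (* marks end of a word):
(root)
└─ u
   └─ u
      └─ j
         └─ i
            └─ u
               ├─ i *
               │  └─ j
               │     ├─ j *
               │     │  ├─ j
               │     │  │  └─ j
               │     │  │     └─ j *
               │     │  └─ u
               │     │     └─ j
               │     │        └─ j *
               │     └─ u *
               │        └─ u *
               ├─ j *
               │  ├─ i
               │  │  ├─ i
               │  │  │  └─ i
               │  │  │     └─ j *
               │  │  └─ j
               │  │     └─ i *
               │  └─ u *
               └─ u *
                  ├─ i
                  │  ├─ i
                  │  │  └─ u *
                  │  └─ u *
                  ├─ j
                  │  └─ j
                  │     └─ j
                  │        └─ j *
                  └─ u
                     ├─ i
                     │  ├─ i *
                     │  └─ j *
                     └─ j
                        └─ i *
Counting every labelled node above: 39.

39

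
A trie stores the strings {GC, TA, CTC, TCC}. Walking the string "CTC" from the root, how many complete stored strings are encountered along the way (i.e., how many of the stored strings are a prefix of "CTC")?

1

Check each prefix of "CTC" against the stored set — each match is an end-marker on the path.
Prefixes of the query that are stored words: "CTC"
Count: 1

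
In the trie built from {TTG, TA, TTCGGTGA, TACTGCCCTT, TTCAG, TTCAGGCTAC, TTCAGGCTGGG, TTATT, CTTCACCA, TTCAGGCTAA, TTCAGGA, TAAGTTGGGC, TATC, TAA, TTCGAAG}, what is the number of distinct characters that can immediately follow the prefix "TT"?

3

The children of the "TT" node are the distinct next characters among strings starting with "TT".
Distinct next characters after "TT": A, C, G.
That node has 3 child edges.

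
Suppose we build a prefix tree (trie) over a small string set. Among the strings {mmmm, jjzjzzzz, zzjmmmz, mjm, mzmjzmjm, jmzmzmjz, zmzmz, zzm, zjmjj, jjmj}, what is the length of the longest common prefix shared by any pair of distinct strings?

2

Equivalently: take the maximum, over all pairs, of their longest common prefix length.
"jjmj" and "jjzjzzzz" agree on "jj" (2 characters) before diverging; nothing deeper is shared.
Longest shared-prefix length: 2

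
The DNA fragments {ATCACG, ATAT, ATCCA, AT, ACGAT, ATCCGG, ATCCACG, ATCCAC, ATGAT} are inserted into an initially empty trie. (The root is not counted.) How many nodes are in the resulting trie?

Count nodes per top-level branch (shared prefixes stored once):
  'A'-branch (ACGAT, AT, ATAT, ATCACG, ATCCA, ATCCAC, ATCCACG, ATCCGG, ATGAT): 21 nodes
Sum: 21

21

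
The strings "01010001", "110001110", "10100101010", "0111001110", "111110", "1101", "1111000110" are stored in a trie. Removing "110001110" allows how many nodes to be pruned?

6

After clearing the end-marker at "110001110", prune upward until reaching a node still needed by another word.
The suffix "001110" (6 nodes) is used only by "110001110"; the node for "110" still has the child "1", so pruning stops there.
Nodes removed: 6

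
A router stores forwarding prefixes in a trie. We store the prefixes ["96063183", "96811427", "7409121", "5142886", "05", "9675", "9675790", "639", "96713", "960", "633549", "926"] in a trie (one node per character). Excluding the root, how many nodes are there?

46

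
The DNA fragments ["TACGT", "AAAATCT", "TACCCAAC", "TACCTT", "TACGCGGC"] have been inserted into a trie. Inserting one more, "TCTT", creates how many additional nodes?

"T" is already a path in the trie; the remaining "CTT" must be added.
So 4 − 1 = 3 new nodes.

3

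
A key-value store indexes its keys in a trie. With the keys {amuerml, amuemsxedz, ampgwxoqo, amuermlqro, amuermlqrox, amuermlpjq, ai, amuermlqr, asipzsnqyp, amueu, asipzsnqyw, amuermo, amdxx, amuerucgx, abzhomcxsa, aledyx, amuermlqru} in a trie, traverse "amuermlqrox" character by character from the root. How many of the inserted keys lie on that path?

Walk "amuermlqrox" from the root; an end-of-word marker is hit whenever a stored word is a prefix of "amuermlqrox".
Prefixes of the query that are stored words: "amuerml", "amuermlqr", "amuermlqro", "amuermlqrox"
Count: 4

4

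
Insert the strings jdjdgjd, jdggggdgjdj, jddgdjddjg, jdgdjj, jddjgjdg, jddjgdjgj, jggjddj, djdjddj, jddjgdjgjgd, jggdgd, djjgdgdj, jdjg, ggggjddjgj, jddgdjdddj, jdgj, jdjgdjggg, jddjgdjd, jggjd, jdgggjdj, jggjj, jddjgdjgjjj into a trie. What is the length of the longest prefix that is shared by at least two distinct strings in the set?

Look for the deepest trie node that still has at least two words in its subtree.
"jddjgdjgj" and "jddjgdjgjgd" agree on "jddjgdjgj" (9 characters) before diverging; nothing deeper is shared.
Longest shared-prefix length: 9

9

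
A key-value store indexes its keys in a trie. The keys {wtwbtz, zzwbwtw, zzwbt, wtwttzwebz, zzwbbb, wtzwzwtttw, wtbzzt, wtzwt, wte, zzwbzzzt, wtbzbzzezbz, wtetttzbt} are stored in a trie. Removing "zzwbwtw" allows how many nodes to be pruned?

Walk "zzwbwtw" from the leaf back toward the root, removing each node that no remaining word uses.
The suffix "wtw" (3 nodes) is used only by "zzwbwtw"; the node for "zzwb" still has the child "t", so pruning stops there.
Nodes removed: 3

3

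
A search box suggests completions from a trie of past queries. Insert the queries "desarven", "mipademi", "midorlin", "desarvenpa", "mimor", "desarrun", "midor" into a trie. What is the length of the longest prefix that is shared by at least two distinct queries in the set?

Look for the deepest trie node that still has at least two words in its subtree.
"desarven" and "desarvenpa" agree on "desarven" (8 characters) before diverging; nothing deeper is shared.
Longest shared-prefix length: 8

8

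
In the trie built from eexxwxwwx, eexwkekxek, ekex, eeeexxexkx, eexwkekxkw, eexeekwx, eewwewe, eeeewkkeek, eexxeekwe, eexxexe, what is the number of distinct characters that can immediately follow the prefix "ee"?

3

Walk "ee" from the root, arriving at one node.
Distinct next characters after "ee": e, w, x.
That node has 3 child edges.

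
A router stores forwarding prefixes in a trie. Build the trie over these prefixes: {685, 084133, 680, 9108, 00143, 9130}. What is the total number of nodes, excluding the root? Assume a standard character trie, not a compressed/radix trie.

20

Trie structure (* marks end of a word):
(root)
├─ 0
│  ├─ 0
│  │  └─ 1
│  │     └─ 4
│  │        └─ 3 *
│  └─ 8
│     └─ 4
│        └─ 1
│           └─ 3
│              └─ 3 *
├─ 6
│  └─ 8
│     ├─ 0 *
│     └─ 5 *
└─ 9
   └─ 1
      ├─ 0
      │  └─ 8 *
      └─ 3
         └─ 0 *
Counting every labelled node above: 20.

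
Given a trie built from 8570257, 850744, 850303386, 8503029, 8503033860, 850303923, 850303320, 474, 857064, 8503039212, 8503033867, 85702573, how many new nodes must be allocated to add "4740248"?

4

"474" is already a path in the trie; the remaining "0248" must be added.
So 7 − 3 = 4 new nodes.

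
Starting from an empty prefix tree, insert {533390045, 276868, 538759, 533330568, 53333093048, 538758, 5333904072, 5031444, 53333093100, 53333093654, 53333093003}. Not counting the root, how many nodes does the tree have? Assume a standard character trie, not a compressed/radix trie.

Trace insertions, counting only characters that open a new branch:
  "533390045" → 9 new (5, 3, 3, 3, 9, 0, 0, 4, 5)
  "276868" → 6 new (2, 7, 6, 8, 6, 8)
  "538759" → prefix "53" already present; 4 new (8, 7, 5, 9)
  "533330568" → prefix "5333" already present; 5 new (3, 0, 5, 6, 8)
  "53333093048" → prefix "533330" already present; 5 new (9, 3, 0, 4, 8)
  "538758" → prefix "53875" already present; 1 new (8)
  "5333904072" → prefix "533390" already present; 4 new (4, 0, 7, 2)
  "5031444" → prefix "5" already present; 6 new (0, 3, 1, 4, 4, 4)
  "53333093100" → prefix "53333093" already present; 3 new (1, 0, 0)
  "53333093654" → prefix "53333093" already present; 3 new (6, 5, 4)
  "53333093003" → prefix "533330930" already present; 2 new (0, 3)
Total nodes = 9 + 6 + 4 + 5 + 5 + 1 + 4 + 6 + 3 + 3 + 2 = 48

48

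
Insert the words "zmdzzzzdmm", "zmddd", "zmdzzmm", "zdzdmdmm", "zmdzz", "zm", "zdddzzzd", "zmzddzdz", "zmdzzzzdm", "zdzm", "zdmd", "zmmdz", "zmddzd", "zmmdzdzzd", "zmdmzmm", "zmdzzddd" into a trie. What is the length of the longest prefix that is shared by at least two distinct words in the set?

9

The deepest shared node is where two words last agree before diverging.
e.g. "zmdzzzzdm" and "zmdzzzzdmm" share the prefix "zmdzzzzdm" of length 9; no pair shares a longer one.
Longest shared-prefix length: 9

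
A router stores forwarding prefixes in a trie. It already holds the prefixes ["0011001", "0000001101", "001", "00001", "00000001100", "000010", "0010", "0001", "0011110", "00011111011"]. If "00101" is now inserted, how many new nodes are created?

The longest prefix of "00101" already in the trie is "0010" (length 4).
New nodes needed: |"00101"| − 4 = 5 − 4 = 1.

1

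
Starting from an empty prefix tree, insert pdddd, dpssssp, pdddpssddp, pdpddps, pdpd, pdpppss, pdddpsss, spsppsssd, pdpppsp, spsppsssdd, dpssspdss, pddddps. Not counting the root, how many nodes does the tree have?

45

For each word, the new-node count is its length minus the longest prefix already in the trie:
  "pdddd" → 5 new (p, d, d, d, d)
  "dpssssp" → 7 new (d, p, s, s, s, s, p)
  "pdddpssddp" → prefix "pddd" already present; 6 new (p, s, s, d, d, p)
  "pdpddps" → prefix "pd" already present; 5 new (p, d, d, p, s)
  "pdpd" → prefix "pdpd" already present; 0 new (none)
  "pdpppss" → prefix "pdp" already present; 4 new (p, p, s, s)
  "pdddpsss" → prefix "pdddpss" already present; 1 new (s)
  "spsppsssd" → 9 new (s, p, s, p, p, s, s, s, d)
  "pdpppsp" → prefix "pdppps" already present; 1 new (p)
  "spsppsssdd" → prefix "spsppsssd" already present; 1 new (d)
  "dpssspdss" → prefix "dpsss" already present; 4 new (p, d, s, s)
  "pddddps" → prefix "pdddd" already present; 2 new (p, s)
Total nodes = 5 + 7 + 6 + 5 + 0 + 4 + 1 + 9 + 1 + 1 + 4 + 2 = 45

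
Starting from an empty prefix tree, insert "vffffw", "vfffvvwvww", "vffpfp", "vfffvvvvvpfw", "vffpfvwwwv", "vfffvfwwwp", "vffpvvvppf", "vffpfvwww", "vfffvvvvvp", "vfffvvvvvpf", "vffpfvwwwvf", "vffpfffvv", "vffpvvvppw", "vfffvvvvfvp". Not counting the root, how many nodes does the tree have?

46

Trace insertions, counting only characters that open a new branch:
  "vffffw" → 6 new (v, f, f, f, f, w)
  "vfffvvwvww" → prefix "vfff" already present; 6 new (v, v, w, v, w, w)
  "vffpfp" → prefix "vff" already present; 3 new (p, f, p)
  "vfffvvvvvpfw" → prefix "vfffvv" already present; 6 new (v, v, v, p, f, w)
  "vffpfvwwwv" → prefix "vffpf" already present; 5 new (v, w, w, w, v)
  "vfffvfwwwp" → prefix "vfffv" already present; 5 new (f, w, w, w, p)
  "vffpvvvppf" → prefix "vffp" already present; 6 new (v, v, v, p, p, f)
  "vffpfvwww" → prefix "vffpfvwww" already present; 0 new (none)
  "vfffvvvvvp" → prefix "vfffvvvvvp" already present; 0 new (none)
  "vfffvvvvvpf" → prefix "vfffvvvvvpf" already present; 0 new (none)
  "vffpfvwwwvf" → prefix "vffpfvwwwv" already present; 1 new (f)
  "vffpfffvv" → prefix "vffpf" already present; 4 new (f, f, v, v)
  "vffpvvvppw" → prefix "vffpvvvpp" already present; 1 new (w)
  "vfffvvvvfvp" → prefix "vfffvvvv" already present; 3 new (f, v, p)
Total nodes = 6 + 6 + 3 + 6 + 5 + 5 + 6 + 0 + 0 + 0 + 1 + 4 + 1 + 3 = 46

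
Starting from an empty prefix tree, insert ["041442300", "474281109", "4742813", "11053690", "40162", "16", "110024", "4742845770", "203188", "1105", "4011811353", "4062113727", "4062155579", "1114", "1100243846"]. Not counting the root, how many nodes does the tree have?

Trace insertions, counting only characters that open a new branch:
  "041442300" → 9 new (0, 4, 1, 4, 4, 2, 3, 0, 0)
  "474281109" → 9 new (4, 7, 4, 2, 8, 1, 1, 0, 9)
  "4742813" → prefix "474281" already present; 1 new (3)
  "11053690" → 8 new (1, 1, 0, 5, 3, 6, 9, 0)
  "40162" → prefix "4" already present; 4 new (0, 1, 6, 2)
  "16" → prefix "1" already present; 1 new (6)
  "110024" → prefix "110" already present; 3 new (0, 2, 4)
  "4742845770" → prefix "47428" already present; 5 new (4, 5, 7, 7, 0)
  "203188" → 6 new (2, 0, 3, 1, 8, 8)
  "1105" → prefix "1105" already present; 0 new (none)
  "4011811353" → prefix "401" already present; 7 new (1, 8, 1, 1, 3, 5, 3)
  "4062113727" → prefix "40" already present; 8 new (6, 2, 1, 1, 3, 7, 2, 7)
  "4062155579" → prefix "40621" already present; 5 new (5, 5, 5, 7, 9)
  "1114" → prefix "11" already present; 2 new (1, 4)
  "1100243846" → prefix "110024" already present; 4 new (3, 8, 4, 6)
Total nodes = 9 + 9 + 1 + 8 + 4 + 1 + 3 + 5 + 6 + 0 + 7 + 8 + 5 + 2 + 4 = 72

72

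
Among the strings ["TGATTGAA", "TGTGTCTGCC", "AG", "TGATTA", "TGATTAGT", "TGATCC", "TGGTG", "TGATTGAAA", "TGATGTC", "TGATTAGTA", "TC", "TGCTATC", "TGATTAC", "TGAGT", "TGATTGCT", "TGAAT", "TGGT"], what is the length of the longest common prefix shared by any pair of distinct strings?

8

Look for the deepest trie node that still has at least two words in its subtree.
e.g. "TGATTAGT" and "TGATTAGTA" share the prefix "TGATTAGT" of length 8; no pair shares a longer one.
Longest shared-prefix length: 8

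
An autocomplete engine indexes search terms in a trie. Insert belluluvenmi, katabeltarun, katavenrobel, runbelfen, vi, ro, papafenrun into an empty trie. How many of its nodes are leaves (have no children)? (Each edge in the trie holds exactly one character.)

A leaf is a node with no children — equivalently, the end of a word that is not a proper prefix of any other stored word.
Those words: "belluluvenmi", "katabeltarun", "katavenrobel", "papafenrun", "ro", "runbelfen", "vi"
Leaf count: 7

7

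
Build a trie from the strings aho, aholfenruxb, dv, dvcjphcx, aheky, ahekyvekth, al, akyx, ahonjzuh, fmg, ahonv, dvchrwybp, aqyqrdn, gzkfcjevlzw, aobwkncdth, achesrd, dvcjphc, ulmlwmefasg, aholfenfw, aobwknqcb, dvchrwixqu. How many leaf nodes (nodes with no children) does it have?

Leaves are exactly the stored words that no other stored word extends.
Those words: "achesrd", "ahekyvekth", "aholfenfw", "aholfenruxb", "ahonjzuh", "ahonv", "akyx", "al", "aobwkncdth", "aobwknqcb", "aqyqrdn", "dvchrwixqu", "dvchrwybp", "dvcjphcx", "fmg", "gzkfcjevlzw", "ulmlwmefasg"
Leaf count: 17

17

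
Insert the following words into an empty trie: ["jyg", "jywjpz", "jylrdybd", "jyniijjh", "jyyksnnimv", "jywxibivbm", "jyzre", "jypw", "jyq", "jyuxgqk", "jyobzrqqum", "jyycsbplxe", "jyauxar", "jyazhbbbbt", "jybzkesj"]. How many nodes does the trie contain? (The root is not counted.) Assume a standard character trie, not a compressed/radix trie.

Count nodes per top-level branch (shared prefixes stored once):
  'j'-branch (jyauxar, jyazhbbbbt, jybzkesj, jyg, jylrdybd, jyniijjh, jyobzrqqum, jypw, jyq, jyuxgqk, jywjpz, jywxibivbm, jyycsbplxe, jyyksnnimv, jyzre): 78 nodes
Sum: 78

78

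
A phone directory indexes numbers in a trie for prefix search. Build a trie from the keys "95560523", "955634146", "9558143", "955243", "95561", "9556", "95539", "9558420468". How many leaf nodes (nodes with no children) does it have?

A leaf is a node with no children — equivalently, the end of a word that is not a proper prefix of any other stored word.
Those words: "955243", "95539", "95560523", "95561", "955634146", "9558143", "9558420468"
Leaf count: 7

7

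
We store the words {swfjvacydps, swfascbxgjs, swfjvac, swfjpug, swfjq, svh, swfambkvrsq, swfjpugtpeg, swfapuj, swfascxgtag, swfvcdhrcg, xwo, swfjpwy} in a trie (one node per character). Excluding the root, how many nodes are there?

56

Insert word by word; a character creates a node only if that edge doesn't already exist:
  "swfjvacydps" → 11 new (s, w, f, j, v, a, c, y, d, p, s)
  "swfascbxgjs" → prefix "swf" already present; 8 new (a, s, c, b, x, g, j, s)
  "swfjvac" → prefix "swfjvac" already present; 0 new (none)
  "swfjpug" → prefix "swfj" already present; 3 new (p, u, g)
  "swfjq" → prefix "swfj" already present; 1 new (q)
  "svh" → prefix "s" already present; 2 new (v, h)
  "swfambkvrsq" → prefix "swfa" already present; 7 new (m, b, k, v, r, s, q)
  "swfjpugtpeg" → prefix "swfjpug" already present; 4 new (t, p, e, g)
  "swfapuj" → prefix "swfa" already present; 3 new (p, u, j)
  "swfascxgtag" → prefix "swfasc" already present; 5 new (x, g, t, a, g)
  "swfvcdhrcg" → prefix "swf" already present; 7 new (v, c, d, h, r, c, g)
  "xwo" → 3 new (x, w, o)
  "swfjpwy" → prefix "swfjp" already present; 2 new (w, y)
Total nodes = 11 + 8 + 0 + 3 + 1 + 2 + 7 + 4 + 3 + 5 + 7 + 3 + 2 = 56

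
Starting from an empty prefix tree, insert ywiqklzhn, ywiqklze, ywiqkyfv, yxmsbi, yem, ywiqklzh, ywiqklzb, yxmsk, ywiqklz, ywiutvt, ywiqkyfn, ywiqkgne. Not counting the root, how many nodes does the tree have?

Trace insertions, counting only characters that open a new branch:
  "ywiqklzhn" → 9 new (y, w, i, q, k, l, z, h, n)
  "ywiqklze" → prefix "ywiqklz" already present; 1 new (e)
  "ywiqkyfv" → prefix "ywiqk" already present; 3 new (y, f, v)
  "yxmsbi" → prefix "y" already present; 5 new (x, m, s, b, i)
  "yem" → prefix "y" already present; 2 new (e, m)
  "ywiqklzh" → prefix "ywiqklzh" already present; 0 new (none)
  "ywiqklzb" → prefix "ywiqklz" already present; 1 new (b)
  "yxmsk" → prefix "yxms" already present; 1 new (k)
  "ywiqklz" → prefix "ywiqklz" already present; 0 new (none)
  "ywiutvt" → prefix "ywi" already present; 4 new (u, t, v, t)
  "ywiqkyfn" → prefix "ywiqkyf" already present; 1 new (n)
  "ywiqkgne" → prefix "ywiqk" already present; 3 new (g, n, e)
Total nodes = 9 + 1 + 3 + 5 + 2 + 0 + 1 + 1 + 0 + 4 + 1 + 3 = 30

30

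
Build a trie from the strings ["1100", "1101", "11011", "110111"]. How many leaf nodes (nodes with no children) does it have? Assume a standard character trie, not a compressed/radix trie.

A leaf is a node with no children — equivalently, the end of a word that is not a proper prefix of any other stored word.
Those words: "1100", "110111"
Leaf count: 2

2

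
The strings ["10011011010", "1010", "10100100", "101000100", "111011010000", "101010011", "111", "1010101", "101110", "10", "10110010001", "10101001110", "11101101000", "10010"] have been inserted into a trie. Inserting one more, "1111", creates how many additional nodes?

The longest prefix of "1111" already in the trie is "111" (length 3).
So 4 − 3 = 1 new nodes.

1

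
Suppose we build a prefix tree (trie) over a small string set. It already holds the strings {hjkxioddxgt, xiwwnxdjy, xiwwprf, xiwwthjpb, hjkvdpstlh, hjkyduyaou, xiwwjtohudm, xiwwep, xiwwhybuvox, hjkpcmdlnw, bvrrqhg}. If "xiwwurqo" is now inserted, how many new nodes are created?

4

"xiww" is already a path in the trie; the remaining "urqo" must be added.
Each of the 4 remaining characters creates one node.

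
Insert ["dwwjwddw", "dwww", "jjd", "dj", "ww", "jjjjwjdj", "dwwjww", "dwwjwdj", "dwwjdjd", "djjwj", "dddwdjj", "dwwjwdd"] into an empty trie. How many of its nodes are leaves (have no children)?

10

Leaves are exactly the stored words that no other stored word extends.
Those words: "dddwdjj", "djjwj", "dwwjdjd", "dwwjwddw", "dwwjwdj", "dwwjww", "dwww", "jjd", "jjjjwjdj", "ww"
Leaf count: 10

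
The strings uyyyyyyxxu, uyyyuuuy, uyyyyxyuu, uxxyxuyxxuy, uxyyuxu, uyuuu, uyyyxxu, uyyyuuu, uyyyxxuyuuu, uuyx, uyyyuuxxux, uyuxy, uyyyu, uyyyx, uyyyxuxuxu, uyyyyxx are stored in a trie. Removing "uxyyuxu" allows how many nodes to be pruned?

5

After clearing the end-marker at "uxyyuxu", prune upward until reaching a node still needed by another word.
The suffix "yyuxu" (5 nodes) is used only by "uxyyuxu"; the node for "ux" still has the child "x", so pruning stops there.
Nodes removed: 5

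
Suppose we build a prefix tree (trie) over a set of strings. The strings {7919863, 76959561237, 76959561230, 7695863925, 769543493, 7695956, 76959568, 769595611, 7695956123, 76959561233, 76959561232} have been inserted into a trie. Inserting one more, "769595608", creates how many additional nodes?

2

The longest prefix of "769595608" already in the trie is "7695956" (length 7).
So 9 − 7 = 2 new nodes.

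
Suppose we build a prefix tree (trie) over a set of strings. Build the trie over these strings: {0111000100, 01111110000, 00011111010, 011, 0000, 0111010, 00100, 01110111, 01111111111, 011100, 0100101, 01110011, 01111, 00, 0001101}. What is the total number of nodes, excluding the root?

48

For each word, the new-node count is its length minus the longest prefix already in the trie:
  "0111000100" → 10 new (0, 1, 1, 1, 0, 0, 0, 1, 0, 0)
  "01111110000" → prefix "0111" already present; 7 new (1, 1, 1, 0, 0, 0, 0)
  "00011111010" → prefix "0" already present; 10 new (0, 0, 1, 1, 1, 1, 1, 0, 1, 0)
  "011" → prefix "011" already present; 0 new (none)
  "0000" → prefix "000" already present; 1 new (0)
  "0111010" → prefix "01110" already present; 2 new (1, 0)
  "00100" → prefix "00" already present; 3 new (1, 0, 0)
  "01110111" → prefix "011101" already present; 2 new (1, 1)
  "01111111111" → prefix "0111111" already present; 4 new (1, 1, 1, 1)
  "011100" → prefix "011100" already present; 0 new (none)
  "0100101" → prefix "01" already present; 5 new (0, 0, 1, 0, 1)
  "01110011" → prefix "011100" already present; 2 new (1, 1)
  "01111" → prefix "01111" already present; 0 new (none)
  "00" → prefix "00" already present; 0 new (none)
  "0001101" → prefix "00011" already present; 2 new (0, 1)
Total nodes = 10 + 7 + 10 + 0 + 1 + 2 + 3 + 2 + 4 + 0 + 5 + 2 + 0 + 0 + 2 = 48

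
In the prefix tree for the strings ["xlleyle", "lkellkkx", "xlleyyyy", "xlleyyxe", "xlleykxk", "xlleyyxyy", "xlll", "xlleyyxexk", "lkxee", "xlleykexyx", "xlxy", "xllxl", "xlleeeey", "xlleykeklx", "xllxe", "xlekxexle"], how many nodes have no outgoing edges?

Leaves are exactly the stored words that no other stored word extends.
Those words: "lkellkkx", "lkxee", "xlekxexle", "xlleeeey", "xlleykeklx", "xlleykexyx", "xlleykxk", "xlleyle", "xlleyyxexk", "xlleyyxyy", "xlleyyyy", "xlll", "xllxe", "xllxl", "xlxy"
Leaf count: 15

15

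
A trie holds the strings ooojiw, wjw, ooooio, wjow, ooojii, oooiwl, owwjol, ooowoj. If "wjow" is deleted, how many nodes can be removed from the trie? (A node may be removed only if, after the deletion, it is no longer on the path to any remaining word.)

2

A node on "wjow"'s path can go only if nothing else ends at it or branches off below it.
The suffix "ow" (2 nodes) is used only by "wjow"; the node for "wj" still has the child "w", so pruning stops there.
Nodes removed: 2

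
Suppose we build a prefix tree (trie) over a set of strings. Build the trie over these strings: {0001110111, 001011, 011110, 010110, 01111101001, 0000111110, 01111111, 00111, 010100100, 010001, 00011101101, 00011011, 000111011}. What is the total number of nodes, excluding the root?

Trace insertions, counting only characters that open a new branch:
  "0001110111" → 10 new (0, 0, 0, 1, 1, 1, 0, 1, 1, 1)
  "001011" → prefix "00" already present; 4 new (1, 0, 1, 1)
  "011110" → prefix "0" already present; 5 new (1, 1, 1, 1, 0)
  "010110" → prefix "01" already present; 4 new (0, 1, 1, 0)
  "01111101001" → prefix "01111" already present; 6 new (1, 0, 1, 0, 0, 1)
  "0000111110" → prefix "000" already present; 7 new (0, 1, 1, 1, 1, 1, 0)
  "01111111" → prefix "011111" already present; 2 new (1, 1)
  "00111" → prefix "001" already present; 2 new (1, 1)
  "010100100" → prefix "0101" already present; 5 new (0, 0, 1, 0, 0)
  "010001" → prefix "010" already present; 3 new (0, 0, 1)
  "00011101101" → prefix "000111011" already present; 2 new (0, 1)
  "00011011" → prefix "00011" already present; 3 new (0, 1, 1)
  "000111011" → prefix "000111011" already present; 0 new (none)
Total nodes = 10 + 4 + 5 + 4 + 6 + 7 + 2 + 2 + 5 + 3 + 2 + 3 + 0 = 53

53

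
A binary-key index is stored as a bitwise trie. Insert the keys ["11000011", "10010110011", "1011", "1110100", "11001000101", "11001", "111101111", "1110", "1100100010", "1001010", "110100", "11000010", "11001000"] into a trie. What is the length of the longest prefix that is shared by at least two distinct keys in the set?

10

Look for the deepest trie node that still has at least two words in its subtree.
e.g. "1100100010" and "11001000101" share the prefix "1100100010" of length 10; no pair shares a longer one.
Longest shared-prefix length: 10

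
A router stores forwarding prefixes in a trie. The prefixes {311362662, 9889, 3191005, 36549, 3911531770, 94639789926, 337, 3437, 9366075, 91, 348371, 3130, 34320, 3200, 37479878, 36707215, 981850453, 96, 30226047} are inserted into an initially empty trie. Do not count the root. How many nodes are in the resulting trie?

92

Insert word by word; a character creates a node only if that edge doesn't already exist:
  "311362662" → 9 new (3, 1, 1, 3, 6, 2, 6, 6, 2)
  "9889" → 4 new (9, 8, 8, 9)
  "3191005" → prefix "31" already present; 5 new (9, 1, 0, 0, 5)
  "36549" → prefix "3" already present; 4 new (6, 5, 4, 9)
  "3911531770" → prefix "3" already present; 9 new (9, 1, 1, 5, 3, 1, 7, 7, 0)
  "94639789926" → prefix "9" already present; 10 new (4, 6, 3, 9, 7, 8, 9, 9, 2, 6)
  "337" → prefix "3" already present; 2 new (3, 7)
  "3437" → prefix "3" already present; 3 new (4, 3, 7)
  "9366075" → prefix "9" already present; 6 new (3, 6, 6, 0, 7, 5)
  "91" → prefix "9" already present; 1 new (1)
  "348371" → prefix "34" already present; 4 new (8, 3, 7, 1)
  "3130" → prefix "31" already present; 2 new (3, 0)
  "34320" → prefix "343" already present; 2 new (2, 0)
  "3200" → prefix "3" already present; 3 new (2, 0, 0)
  "37479878" → prefix "3" already present; 7 new (7, 4, 7, 9, 8, 7, 8)
  "36707215" → prefix "36" already present; 6 new (7, 0, 7, 2, 1, 5)
  "981850453" → prefix "98" already present; 7 new (1, 8, 5, 0, 4, 5, 3)
  "96" → prefix "9" already present; 1 new (6)
  "30226047" → prefix "3" already present; 7 new (0, 2, 2, 6, 0, 4, 7)
Total nodes = 9 + 4 + 5 + 4 + 9 + 10 + 2 + 3 + 6 + 1 + 4 + 2 + 2 + 3 + 7 + 6 + 7 + 1 + 7 = 92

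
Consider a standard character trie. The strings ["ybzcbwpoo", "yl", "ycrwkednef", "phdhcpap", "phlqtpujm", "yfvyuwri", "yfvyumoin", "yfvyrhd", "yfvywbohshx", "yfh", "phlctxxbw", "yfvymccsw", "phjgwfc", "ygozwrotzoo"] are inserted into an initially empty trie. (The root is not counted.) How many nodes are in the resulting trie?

Insert word by word; a character creates a node only if that edge doesn't already exist:
  "ybzcbwpoo" → 9 new (y, b, z, c, b, w, p, o, o)
  "yl" → prefix "y" already present; 1 new (l)
  "ycrwkednef" → prefix "y" already present; 9 new (c, r, w, k, e, d, n, e, f)
  "phdhcpap" → 8 new (p, h, d, h, c, p, a, p)
  "phlqtpujm" → prefix "ph" already present; 7 new (l, q, t, p, u, j, m)
  "yfvyuwri" → prefix "y" already present; 7 new (f, v, y, u, w, r, i)
  "yfvyumoin" → prefix "yfvyu" already present; 4 new (m, o, i, n)
  "yfvyrhd" → prefix "yfvy" already present; 3 new (r, h, d)
  "yfvywbohshx" → prefix "yfvy" already present; 7 new (w, b, o, h, s, h, x)
  "yfh" → prefix "yf" already present; 1 new (h)
  "phlctxxbw" → prefix "phl" already present; 6 new (c, t, x, x, b, w)
  "yfvymccsw" → prefix "yfvy" already present; 5 new (m, c, c, s, w)
  "phjgwfc" → prefix "ph" already present; 5 new (j, g, w, f, c)
  "ygozwrotzoo" → prefix "y" already present; 10 new (g, o, z, w, r, o, t, z, o, o)
Total nodes = 9 + 1 + 9 + 8 + 7 + 7 + 4 + 3 + 7 + 1 + 6 + 5 + 5 + 10 = 82

82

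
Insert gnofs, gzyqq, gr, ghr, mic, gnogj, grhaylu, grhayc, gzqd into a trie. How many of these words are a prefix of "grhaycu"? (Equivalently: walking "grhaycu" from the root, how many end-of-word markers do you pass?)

Traverse "grhaycu" character by character; count nodes along the way that are marked as word ends.
Prefixes of the query that are stored words: "gr", "grhayc"
Count: 2

2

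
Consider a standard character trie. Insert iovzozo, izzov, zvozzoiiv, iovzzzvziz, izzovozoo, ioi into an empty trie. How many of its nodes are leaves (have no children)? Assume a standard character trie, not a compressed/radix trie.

5

A leaf is a node with no children — equivalently, the end of a word that is not a proper prefix of any other stored word.
Those words: "ioi", "iovzozo", "iovzzzvziz", "izzovozoo", "zvozzoiiv"
Leaf count: 5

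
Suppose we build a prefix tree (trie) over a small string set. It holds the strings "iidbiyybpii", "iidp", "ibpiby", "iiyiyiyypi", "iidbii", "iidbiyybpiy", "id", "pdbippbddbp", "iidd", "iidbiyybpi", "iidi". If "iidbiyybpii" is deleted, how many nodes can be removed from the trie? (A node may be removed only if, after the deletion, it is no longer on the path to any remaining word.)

1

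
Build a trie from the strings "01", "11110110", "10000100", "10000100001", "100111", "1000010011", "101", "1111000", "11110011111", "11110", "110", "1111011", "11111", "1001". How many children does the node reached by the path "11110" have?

Follow the path "11110" to its node, then look at its outgoing edges.
Distinct next characters after "11110": 0, 1.
That node has 2 child edges.

2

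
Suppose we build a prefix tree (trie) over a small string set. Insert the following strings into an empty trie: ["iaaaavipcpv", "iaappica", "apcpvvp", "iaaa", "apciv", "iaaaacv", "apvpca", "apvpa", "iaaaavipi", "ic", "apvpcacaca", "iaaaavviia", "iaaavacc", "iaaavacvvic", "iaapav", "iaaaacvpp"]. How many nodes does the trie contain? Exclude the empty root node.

54

Trace insertions, counting only characters that open a new branch:
  "iaaaavipcpv" → 11 new (i, a, a, a, a, v, i, p, c, p, v)
  "iaappica" → prefix "iaa" already present; 5 new (p, p, i, c, a)
  "apcpvvp" → 7 new (a, p, c, p, v, v, p)
  "iaaa" → prefix "iaaa" already present; 0 new (none)
  "apciv" → prefix "apc" already present; 2 new (i, v)
  "iaaaacv" → prefix "iaaaa" already present; 2 new (c, v)
  "apvpca" → prefix "ap" already present; 4 new (v, p, c, a)
  "apvpa" → prefix "apvp" already present; 1 new (a)
  "iaaaavipi" → prefix "iaaaavip" already present; 1 new (i)
  "ic" → prefix "i" already present; 1 new (c)
  "apvpcacaca" → prefix "apvpca" already present; 4 new (c, a, c, a)
  "iaaaavviia" → prefix "iaaaav" already present; 4 new (v, i, i, a)
  "iaaavacc" → prefix "iaaa" already present; 4 new (v, a, c, c)
  "iaaavacvvic" → prefix "iaaavac" already present; 4 new (v, v, i, c)
  "iaapav" → prefix "iaap" already present; 2 new (a, v)
  "iaaaacvpp" → prefix "iaaaacv" already present; 2 new (p, p)
Total nodes = 11 + 5 + 7 + 0 + 2 + 2 + 4 + 1 + 1 + 1 + 4 + 4 + 4 + 4 + 2 + 2 = 54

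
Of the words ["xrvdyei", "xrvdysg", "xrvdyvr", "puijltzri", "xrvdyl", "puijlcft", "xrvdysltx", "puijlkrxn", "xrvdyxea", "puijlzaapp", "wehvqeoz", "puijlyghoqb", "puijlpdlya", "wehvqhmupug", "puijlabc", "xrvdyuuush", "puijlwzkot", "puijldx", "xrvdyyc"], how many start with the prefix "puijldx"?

Filter for entries beginning with "puijldx":
Matches: "puijldx"
Count: 1

1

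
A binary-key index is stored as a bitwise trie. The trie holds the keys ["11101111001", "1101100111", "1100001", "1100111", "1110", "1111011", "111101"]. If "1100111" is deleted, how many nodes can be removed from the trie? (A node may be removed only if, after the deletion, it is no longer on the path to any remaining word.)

A node on "1100111"'s path can go only if nothing else ends at it or branches off below it.
The suffix "111" (3 nodes) is used only by "1100111"; the node for "1100" still has the child "0", so pruning stops there.
Nodes removed: 3

3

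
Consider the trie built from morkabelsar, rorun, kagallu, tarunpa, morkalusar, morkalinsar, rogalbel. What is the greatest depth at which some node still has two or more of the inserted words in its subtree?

6

Look for the deepest trie node that still has at least two words in its subtree.
"morkalinsar" and "morkalusar" agree on "morkal" (6 characters) before diverging; nothing deeper is shared.
Longest shared-prefix length: 6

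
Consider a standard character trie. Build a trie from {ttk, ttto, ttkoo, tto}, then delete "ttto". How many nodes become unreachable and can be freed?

Walk "ttto" from the leaf back toward the root, removing each node that no remaining word uses.
The suffix "to" (2 nodes) is used only by "ttto"; the node for "tt" still has the child "k", so pruning stops there.
Nodes removed: 2

2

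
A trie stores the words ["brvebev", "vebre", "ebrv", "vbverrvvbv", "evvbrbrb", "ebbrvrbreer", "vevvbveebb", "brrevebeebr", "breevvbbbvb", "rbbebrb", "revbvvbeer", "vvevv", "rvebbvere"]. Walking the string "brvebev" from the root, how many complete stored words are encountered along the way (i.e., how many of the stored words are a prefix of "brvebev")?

Traverse "brvebev" character by character; count nodes along the way that are marked as word ends.
Prefixes of the query that are stored words: "brvebev"
Count: 1

1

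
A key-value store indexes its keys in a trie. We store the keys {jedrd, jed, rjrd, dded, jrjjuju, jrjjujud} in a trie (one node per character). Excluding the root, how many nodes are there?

Trace insertions, counting only characters that open a new branch:
  "jedrd" → 5 new (j, e, d, r, d)
  "jed" → prefix "jed" already present; 0 new (none)
  "rjrd" → 4 new (r, j, r, d)
  "dded" → 4 new (d, d, e, d)
  "jrjjuju" → prefix "j" already present; 6 new (r, j, j, u, j, u)
  "jrjjujud" → prefix "jrjjuju" already present; 1 new (d)
Total nodes = 5 + 0 + 4 + 4 + 6 + 1 = 20

20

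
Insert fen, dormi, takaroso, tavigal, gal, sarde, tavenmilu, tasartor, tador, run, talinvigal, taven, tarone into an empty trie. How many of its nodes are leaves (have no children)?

12

Leaves are exactly the stored words that no other stored word extends.
Those words: "dormi", "fen", "gal", "run", "sarde", "tador", "takaroso", "talinvigal", "tarone", "tasartor", "tavenmilu", "tavigal"
Leaf count: 12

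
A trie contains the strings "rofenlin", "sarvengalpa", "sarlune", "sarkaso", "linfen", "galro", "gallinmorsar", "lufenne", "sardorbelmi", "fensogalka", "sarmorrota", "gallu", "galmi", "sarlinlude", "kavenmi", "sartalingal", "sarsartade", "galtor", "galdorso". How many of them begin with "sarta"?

1

Walk to "sarta"; the words in its subtree are exactly those with that prefix.
Matches: "sartalingal"
Count: 1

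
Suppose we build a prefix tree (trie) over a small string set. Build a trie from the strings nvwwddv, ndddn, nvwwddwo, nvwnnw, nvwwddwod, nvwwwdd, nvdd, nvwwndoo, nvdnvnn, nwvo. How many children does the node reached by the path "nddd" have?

The children of the "nddd" node are the distinct next characters among strings starting with "nddd".
Characters that immediately follow "nddd" among the stored strings: {n}.
That node has 1 child edge.

1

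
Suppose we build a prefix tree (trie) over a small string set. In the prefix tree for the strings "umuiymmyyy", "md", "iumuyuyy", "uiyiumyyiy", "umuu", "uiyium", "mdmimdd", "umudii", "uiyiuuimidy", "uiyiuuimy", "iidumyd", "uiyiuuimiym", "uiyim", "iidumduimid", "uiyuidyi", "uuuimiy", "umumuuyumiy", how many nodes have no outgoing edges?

Leaves are exactly the stored words that no other stored word extends.
Those words: "iidumduimid", "iidumyd", "iumuyuyy", "mdmimdd", "uiyim", "uiyiumyyiy", "uiyiuuimidy", "uiyiuuimiym", "uiyiuuimy", "uiyuidyi", "umudii", "umuiymmyyy", "umumuuyumiy", "umuu", "uuuimiy"
Leaf count: 15

15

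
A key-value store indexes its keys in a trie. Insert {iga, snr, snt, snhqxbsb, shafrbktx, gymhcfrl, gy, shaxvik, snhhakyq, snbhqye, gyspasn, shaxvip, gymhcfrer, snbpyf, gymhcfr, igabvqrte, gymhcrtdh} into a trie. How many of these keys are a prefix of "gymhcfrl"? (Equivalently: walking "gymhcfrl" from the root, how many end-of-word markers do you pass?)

3

Walk "gymhcfrl" from the root; an end-of-word marker is hit whenever a stored word is a prefix of "gymhcfrl".
Prefixes of the query that are stored words: "gy", "gymhcfr", "gymhcfrl"
Count: 3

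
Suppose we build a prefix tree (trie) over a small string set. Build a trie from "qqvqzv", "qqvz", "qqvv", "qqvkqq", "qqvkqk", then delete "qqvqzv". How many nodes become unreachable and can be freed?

A node on "qqvqzv"'s path can go only if nothing else ends at it or branches off below it.
The suffix "qzv" (3 nodes) is used only by "qqvqzv"; the node for "qqv" still has the child "z", so pruning stops there.
Nodes removed: 3

3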